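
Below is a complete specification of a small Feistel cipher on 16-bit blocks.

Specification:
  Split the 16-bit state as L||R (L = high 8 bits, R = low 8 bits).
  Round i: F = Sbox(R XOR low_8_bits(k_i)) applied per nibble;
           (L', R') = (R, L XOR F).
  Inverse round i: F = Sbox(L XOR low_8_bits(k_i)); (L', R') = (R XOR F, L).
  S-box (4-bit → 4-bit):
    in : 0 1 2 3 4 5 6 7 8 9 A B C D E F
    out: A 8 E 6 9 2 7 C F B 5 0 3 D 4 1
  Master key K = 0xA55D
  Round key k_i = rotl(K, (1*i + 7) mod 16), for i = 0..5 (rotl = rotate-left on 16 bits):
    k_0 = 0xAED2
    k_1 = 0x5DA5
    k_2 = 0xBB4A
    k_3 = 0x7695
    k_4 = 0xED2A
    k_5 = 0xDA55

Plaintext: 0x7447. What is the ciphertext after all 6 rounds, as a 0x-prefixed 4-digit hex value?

0x5B23

s_0 = plaintext = 0x7447
s_1 = Round(s_0, k_0) = 0x47C6
s_2 = Round(s_1, k_1) = 0xC631
s_3 = Round(s_2, k_2) = 0x3106
s_4 = Round(s_3, k_3) = 0x0687
s_5 = Round(s_4, k_4) = 0x875B
s_6 = Round(s_5, k_5) = 0x5B23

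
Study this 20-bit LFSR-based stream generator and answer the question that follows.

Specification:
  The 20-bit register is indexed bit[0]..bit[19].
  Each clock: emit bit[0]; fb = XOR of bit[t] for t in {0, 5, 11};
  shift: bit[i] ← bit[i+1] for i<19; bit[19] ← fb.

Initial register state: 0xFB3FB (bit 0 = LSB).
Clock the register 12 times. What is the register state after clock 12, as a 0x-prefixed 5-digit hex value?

0xB92FB

reg_0 = 0xFB3FB
clock 1: out=1, reg = 0x7D9FD
clock 2: out=1, reg = 0xBECFE
clock 3: out=0, reg = 0x5F67F
clock 4: out=1, reg = 0x2FB3F
clock 5: out=1, reg = 0x97D9F
clock 6: out=1, reg = 0x4BECF
clock 7: out=1, reg = 0x25F67
clock 8: out=1, reg = 0x92FB3
clock 9: out=1, reg = 0xC97D9
clock 10: out=1, reg = 0xE4BEC
clock 11: out=0, reg = 0x725F6
clock 12: out=0, reg = 0xB92FB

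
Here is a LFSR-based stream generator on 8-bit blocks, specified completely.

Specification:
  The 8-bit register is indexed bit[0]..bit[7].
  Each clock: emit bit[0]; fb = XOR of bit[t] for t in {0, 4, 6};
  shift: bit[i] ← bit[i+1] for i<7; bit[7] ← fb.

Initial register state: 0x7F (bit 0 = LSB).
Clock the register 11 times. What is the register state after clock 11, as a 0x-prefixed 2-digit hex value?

0xFB

reg_0 = 0x7F
clock 1: out=1, reg = 0xBF
clock 2: out=1, reg = 0x5F
clock 3: out=1, reg = 0xAF
clock 4: out=1, reg = 0xD7
clock 5: out=1, reg = 0xEB
clock 6: out=1, reg = 0x75
clock 7: out=1, reg = 0xBA
clock 8: out=0, reg = 0xDD
clock 9: out=1, reg = 0xEE
clock 10: out=0, reg = 0xF7
clock 11: out=1, reg = 0xFB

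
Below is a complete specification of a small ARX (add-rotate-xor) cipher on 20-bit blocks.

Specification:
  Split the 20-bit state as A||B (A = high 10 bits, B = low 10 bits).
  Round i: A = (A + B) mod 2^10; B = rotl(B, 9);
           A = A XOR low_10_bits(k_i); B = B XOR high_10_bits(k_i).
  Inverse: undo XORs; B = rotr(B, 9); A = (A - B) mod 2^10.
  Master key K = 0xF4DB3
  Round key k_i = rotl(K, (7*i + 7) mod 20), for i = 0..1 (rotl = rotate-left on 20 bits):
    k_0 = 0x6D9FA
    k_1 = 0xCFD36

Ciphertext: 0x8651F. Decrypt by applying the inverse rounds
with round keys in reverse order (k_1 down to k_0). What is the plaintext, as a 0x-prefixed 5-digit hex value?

s_0 = ciphertext = 0x8651F
s_1 = InvRound(s_0, k_1) = 0xBB841
s_2 = InvRound(s_1, k_0) = 0xC9BEE

0xC9BEE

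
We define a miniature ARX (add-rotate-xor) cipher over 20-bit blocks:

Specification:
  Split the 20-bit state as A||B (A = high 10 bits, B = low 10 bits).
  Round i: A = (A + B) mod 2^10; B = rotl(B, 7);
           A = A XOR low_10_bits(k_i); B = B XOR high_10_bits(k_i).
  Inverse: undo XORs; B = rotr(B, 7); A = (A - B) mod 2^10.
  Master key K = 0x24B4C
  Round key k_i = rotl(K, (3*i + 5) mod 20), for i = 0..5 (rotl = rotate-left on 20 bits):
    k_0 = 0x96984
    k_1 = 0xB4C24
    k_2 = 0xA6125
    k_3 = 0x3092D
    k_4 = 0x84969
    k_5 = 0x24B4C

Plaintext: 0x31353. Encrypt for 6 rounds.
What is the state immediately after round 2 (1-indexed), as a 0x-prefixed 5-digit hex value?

s_0 = plaintext = 0x31353
s_1 = Round(s_0, k_0) = 0x64FB0
s_2 = Round(s_1, k_1) = 0x59EA5
s_3 = Round(s_2, k_2) = 0x4A44C
s_4 = Round(s_3, k_3) = 0x162CB
s_5 = Round(s_4, k_4) = 0x92BCB
s_6 = Round(s_5, k_5) = 0x5656B

0x59EA5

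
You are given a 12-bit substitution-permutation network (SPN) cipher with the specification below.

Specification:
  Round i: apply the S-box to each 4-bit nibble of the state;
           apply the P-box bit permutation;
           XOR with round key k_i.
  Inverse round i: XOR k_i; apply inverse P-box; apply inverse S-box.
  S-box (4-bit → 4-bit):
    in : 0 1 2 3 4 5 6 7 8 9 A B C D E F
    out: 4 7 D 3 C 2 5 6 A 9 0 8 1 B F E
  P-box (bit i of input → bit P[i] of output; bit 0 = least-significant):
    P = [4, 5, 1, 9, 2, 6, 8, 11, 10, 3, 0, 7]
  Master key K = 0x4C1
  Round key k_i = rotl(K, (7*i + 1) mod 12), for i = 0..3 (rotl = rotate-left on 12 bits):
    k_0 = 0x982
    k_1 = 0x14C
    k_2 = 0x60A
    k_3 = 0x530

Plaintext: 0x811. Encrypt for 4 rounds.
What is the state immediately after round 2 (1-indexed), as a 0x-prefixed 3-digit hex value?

s_0 = plaintext = 0x811
s_1 = Round(s_0, k_0) = 0x87C
s_2 = Round(s_1, k_1) = 0x094
s_3 = Round(s_2, k_2) = 0xC0D
s_4 = Round(s_3, k_3) = 0x200

0x094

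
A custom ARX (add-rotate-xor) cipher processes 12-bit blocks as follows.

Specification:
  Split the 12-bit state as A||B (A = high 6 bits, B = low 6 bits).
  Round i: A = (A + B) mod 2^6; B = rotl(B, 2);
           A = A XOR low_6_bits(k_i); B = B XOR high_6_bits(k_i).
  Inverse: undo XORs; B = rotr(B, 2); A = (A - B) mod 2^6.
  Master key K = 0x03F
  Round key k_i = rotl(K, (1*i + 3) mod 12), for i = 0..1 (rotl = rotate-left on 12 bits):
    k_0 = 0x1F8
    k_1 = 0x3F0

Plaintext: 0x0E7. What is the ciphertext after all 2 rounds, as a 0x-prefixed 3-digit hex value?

0x6EA

s_0 = plaintext = 0x0E7
s_1 = Round(s_0, k_0) = 0x499
s_2 = Round(s_1, k_1) = 0x6EA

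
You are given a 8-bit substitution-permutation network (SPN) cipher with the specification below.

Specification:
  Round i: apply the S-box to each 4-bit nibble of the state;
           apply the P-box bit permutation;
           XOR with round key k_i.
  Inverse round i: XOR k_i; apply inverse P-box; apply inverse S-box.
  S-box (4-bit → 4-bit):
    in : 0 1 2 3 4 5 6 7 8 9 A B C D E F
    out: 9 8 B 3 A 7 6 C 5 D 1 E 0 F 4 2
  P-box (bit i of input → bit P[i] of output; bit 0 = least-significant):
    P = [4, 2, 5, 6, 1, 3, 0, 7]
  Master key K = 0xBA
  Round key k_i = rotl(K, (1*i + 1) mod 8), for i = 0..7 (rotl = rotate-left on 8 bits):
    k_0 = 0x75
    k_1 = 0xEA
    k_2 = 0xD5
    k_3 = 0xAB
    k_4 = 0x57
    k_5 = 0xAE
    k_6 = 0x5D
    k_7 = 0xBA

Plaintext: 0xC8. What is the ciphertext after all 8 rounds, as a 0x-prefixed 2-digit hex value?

0xF6

s_0 = plaintext = 0xC8
s_1 = Round(s_0, k_0) = 0x45
s_2 = Round(s_1, k_1) = 0x56
s_3 = Round(s_2, k_2) = 0xFA
s_4 = Round(s_3, k_3) = 0xB3
s_5 = Round(s_4, k_4) = 0xCA
s_6 = Round(s_5, k_5) = 0xBE
s_7 = Round(s_6, k_6) = 0xF4
s_8 = Round(s_7, k_7) = 0xF6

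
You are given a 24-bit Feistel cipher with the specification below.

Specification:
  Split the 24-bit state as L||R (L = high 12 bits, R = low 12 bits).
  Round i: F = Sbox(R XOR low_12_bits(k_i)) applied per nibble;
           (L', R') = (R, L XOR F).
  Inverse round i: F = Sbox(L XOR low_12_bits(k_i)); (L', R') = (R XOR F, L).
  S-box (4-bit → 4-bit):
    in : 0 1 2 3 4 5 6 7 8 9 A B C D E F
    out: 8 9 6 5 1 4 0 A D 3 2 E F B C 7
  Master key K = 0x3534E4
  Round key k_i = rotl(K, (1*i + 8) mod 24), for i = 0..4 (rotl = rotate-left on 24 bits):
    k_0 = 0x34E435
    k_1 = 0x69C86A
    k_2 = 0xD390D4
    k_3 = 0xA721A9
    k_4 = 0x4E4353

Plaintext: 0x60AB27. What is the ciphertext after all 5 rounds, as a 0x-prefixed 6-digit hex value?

0x39F4B6

s_0 = plaintext = 0x60AB27
s_1 = Round(s_0, k_0) = 0xB2719C
s_2 = Round(s_1, k_1) = 0x19C857
s_3 = Round(s_2, k_2) = 0x857C49
s_4 = Round(s_3, k_3) = 0xC4939F
s_5 = Round(s_4, k_4) = 0x39F4B6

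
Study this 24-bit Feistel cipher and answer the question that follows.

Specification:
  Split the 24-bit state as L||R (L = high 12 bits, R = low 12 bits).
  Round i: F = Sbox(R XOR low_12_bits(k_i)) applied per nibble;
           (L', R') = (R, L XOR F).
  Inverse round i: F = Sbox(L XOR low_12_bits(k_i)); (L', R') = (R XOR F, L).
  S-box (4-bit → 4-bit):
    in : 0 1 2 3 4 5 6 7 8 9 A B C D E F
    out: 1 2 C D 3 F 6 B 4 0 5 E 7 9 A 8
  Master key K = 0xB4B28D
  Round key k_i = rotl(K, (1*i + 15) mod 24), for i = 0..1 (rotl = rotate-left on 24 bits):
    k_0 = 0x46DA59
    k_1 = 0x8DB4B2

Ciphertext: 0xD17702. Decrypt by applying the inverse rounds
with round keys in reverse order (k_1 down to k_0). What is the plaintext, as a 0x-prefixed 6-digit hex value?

s_0 = ciphertext = 0xD17702
s_1 = InvRound(s_0, k_1) = 0x75DD17
s_2 = InvRound(s_1, k_0) = 0x40475D

0x40475D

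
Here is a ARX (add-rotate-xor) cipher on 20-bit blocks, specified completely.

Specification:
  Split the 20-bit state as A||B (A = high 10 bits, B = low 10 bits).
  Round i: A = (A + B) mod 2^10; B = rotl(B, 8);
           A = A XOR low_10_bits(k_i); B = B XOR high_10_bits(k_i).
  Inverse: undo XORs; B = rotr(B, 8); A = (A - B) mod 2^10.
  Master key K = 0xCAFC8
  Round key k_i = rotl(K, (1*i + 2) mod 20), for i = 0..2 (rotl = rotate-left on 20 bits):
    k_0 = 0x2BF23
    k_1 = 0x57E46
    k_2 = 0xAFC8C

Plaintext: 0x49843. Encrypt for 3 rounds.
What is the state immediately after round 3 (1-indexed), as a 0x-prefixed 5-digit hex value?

0x9CE13

s_0 = plaintext = 0x49843
s_1 = Round(s_0, k_0) = 0x92BBF
s_2 = Round(s_1, k_1) = 0x13EB0
s_3 = Round(s_2, k_2) = 0x9CE13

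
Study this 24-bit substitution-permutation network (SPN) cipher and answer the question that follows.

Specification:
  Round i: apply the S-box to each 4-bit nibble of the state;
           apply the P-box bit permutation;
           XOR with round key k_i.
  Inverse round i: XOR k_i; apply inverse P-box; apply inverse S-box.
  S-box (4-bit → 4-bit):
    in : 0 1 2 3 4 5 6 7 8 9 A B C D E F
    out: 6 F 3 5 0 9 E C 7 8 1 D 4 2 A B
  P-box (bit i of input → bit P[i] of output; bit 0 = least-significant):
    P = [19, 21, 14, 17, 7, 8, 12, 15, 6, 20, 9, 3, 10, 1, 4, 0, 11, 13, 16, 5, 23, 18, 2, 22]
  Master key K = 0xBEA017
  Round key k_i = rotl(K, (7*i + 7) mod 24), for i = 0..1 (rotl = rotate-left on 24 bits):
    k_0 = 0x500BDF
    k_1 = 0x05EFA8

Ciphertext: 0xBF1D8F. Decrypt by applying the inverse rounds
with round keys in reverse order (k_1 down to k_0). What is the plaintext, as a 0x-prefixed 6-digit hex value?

0x6FD7F1

s_0 = ciphertext = 0xBF1D8F
s_1 = InvRound(s_0, k_1) = 0x3EE071
s_2 = InvRound(s_1, k_0) = 0x6FD7F1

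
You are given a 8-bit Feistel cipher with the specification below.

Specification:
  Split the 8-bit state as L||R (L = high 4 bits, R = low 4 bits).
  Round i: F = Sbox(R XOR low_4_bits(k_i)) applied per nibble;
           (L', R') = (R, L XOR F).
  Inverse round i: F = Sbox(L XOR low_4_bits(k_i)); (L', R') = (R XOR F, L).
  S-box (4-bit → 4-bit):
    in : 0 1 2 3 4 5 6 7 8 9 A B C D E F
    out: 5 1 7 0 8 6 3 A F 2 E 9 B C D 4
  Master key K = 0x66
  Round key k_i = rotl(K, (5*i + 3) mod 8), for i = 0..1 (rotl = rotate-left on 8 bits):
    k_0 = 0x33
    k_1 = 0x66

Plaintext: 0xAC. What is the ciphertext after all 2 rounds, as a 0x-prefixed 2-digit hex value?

s_0 = plaintext = 0xAC
s_1 = Round(s_0, k_0) = 0xCE
s_2 = Round(s_1, k_1) = 0xE3

0xE3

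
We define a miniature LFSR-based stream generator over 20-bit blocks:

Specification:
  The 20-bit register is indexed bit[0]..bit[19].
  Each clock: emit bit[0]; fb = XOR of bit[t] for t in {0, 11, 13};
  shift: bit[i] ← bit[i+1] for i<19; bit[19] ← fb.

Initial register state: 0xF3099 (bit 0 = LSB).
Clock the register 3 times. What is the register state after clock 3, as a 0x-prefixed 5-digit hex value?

reg_0 = 0xF3099
clock 1: out=1, reg = 0x7984C
clock 2: out=0, reg = 0xBCC26
clock 3: out=0, reg = 0xDE613

0xDE613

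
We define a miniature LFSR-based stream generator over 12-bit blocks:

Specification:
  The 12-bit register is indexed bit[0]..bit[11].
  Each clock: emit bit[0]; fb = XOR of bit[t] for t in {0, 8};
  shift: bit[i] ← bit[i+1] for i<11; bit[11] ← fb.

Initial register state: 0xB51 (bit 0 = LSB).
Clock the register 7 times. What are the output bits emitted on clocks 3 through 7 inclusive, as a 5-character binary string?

reg_0 = 0xB51
clock 1: out=1, reg = 0x5A8
clock 2: out=0, reg = 0xAD4
clock 3: out=0, reg = 0x56A
clock 4: out=0, reg = 0xAB5
clock 5: out=1, reg = 0xD5A
clock 6: out=0, reg = 0xEAD
clock 7: out=1, reg = 0xF56

00101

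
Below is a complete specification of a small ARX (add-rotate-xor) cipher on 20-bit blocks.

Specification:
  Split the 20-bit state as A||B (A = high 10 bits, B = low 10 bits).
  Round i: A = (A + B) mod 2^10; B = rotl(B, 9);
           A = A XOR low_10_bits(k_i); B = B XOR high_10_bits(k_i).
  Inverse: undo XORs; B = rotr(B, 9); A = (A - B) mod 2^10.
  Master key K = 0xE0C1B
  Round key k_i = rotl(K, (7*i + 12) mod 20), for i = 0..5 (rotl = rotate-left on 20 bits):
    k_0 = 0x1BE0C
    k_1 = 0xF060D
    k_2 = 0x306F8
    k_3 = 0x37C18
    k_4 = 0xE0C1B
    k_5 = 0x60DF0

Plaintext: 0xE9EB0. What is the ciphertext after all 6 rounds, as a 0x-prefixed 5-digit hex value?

s_0 = plaintext = 0xE9EB0
s_1 = Round(s_0, k_0) = 0x16D37
s_2 = Round(s_1, k_1) = 0xE7D5A
s_3 = Round(s_2, k_2) = 0x8046C
s_4 = Round(s_3, k_3) = 0x9D4E9
s_5 = Round(s_4, k_4) = 0xD15F7
s_6 = Round(s_5, k_5) = 0x33378

0x33378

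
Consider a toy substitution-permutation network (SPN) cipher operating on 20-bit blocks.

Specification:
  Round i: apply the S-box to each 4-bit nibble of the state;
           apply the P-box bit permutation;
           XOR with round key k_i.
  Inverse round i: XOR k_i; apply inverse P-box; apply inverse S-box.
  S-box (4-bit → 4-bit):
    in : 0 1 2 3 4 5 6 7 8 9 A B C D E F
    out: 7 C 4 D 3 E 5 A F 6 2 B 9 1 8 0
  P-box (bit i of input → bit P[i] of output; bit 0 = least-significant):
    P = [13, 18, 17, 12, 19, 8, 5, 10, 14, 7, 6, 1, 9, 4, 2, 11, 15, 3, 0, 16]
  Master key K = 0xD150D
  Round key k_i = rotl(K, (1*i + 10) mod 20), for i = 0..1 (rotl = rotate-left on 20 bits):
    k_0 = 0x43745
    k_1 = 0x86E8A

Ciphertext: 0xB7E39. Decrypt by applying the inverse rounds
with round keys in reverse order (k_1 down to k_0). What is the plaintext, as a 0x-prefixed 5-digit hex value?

s_0 = ciphertext = 0xB7E39
s_1 = InvRound(s_0, k_1) = 0x1A721
s_2 = InvRound(s_1, k_0) = 0xC2227

0xC2227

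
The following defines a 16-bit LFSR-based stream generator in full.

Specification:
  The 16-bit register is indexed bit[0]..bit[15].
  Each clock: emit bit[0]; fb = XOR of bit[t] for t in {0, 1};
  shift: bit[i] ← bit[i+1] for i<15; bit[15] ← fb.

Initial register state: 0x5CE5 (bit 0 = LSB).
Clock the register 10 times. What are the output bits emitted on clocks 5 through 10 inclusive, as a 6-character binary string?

011100

reg_0 = 0x5CE5
clock 1: out=1, reg = 0xAE72
clock 2: out=0, reg = 0xD739
clock 3: out=1, reg = 0xEB9C
clock 4: out=0, reg = 0x75CE
clock 5: out=0, reg = 0xBAE7
clock 6: out=1, reg = 0x5D73
clock 7: out=1, reg = 0x2EB9
clock 8: out=1, reg = 0x975C
clock 9: out=0, reg = 0x4BAE
clock 10: out=0, reg = 0xA5D7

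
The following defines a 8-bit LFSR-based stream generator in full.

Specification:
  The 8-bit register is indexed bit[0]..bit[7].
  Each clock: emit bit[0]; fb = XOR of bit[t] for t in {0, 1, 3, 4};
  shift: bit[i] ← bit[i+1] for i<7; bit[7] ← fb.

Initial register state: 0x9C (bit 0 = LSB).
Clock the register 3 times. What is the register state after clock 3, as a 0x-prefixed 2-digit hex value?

reg_0 = 0x9C
clock 1: out=0, reg = 0x4E
clock 2: out=0, reg = 0x27
clock 3: out=1, reg = 0x13

0x13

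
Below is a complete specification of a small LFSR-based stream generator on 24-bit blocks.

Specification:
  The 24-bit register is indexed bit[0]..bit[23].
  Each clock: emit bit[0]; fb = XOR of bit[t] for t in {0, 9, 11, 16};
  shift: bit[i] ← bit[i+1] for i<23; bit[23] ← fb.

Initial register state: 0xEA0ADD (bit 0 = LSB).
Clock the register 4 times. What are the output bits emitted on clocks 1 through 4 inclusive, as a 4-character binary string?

1011

reg_0 = 0xEA0ADD
clock 1: out=1, reg = 0xF5056E
clock 2: out=0, reg = 0xFA82B7
clock 3: out=1, reg = 0x7D415B
clock 4: out=1, reg = 0x3EA0AD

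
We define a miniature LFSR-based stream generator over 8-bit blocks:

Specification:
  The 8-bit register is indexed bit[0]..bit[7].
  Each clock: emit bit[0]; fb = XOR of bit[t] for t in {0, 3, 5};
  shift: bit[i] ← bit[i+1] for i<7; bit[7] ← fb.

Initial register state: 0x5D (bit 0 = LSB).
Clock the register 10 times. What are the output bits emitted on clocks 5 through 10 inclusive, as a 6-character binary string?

reg_0 = 0x5D
clock 1: out=1, reg = 0x2E
clock 2: out=0, reg = 0x17
clock 3: out=1, reg = 0x8B
clock 4: out=1, reg = 0x45
clock 5: out=1, reg = 0xA2
clock 6: out=0, reg = 0xD1
clock 7: out=1, reg = 0xE8
clock 8: out=0, reg = 0x74
clock 9: out=0, reg = 0xBA
clock 10: out=0, reg = 0x5D

101000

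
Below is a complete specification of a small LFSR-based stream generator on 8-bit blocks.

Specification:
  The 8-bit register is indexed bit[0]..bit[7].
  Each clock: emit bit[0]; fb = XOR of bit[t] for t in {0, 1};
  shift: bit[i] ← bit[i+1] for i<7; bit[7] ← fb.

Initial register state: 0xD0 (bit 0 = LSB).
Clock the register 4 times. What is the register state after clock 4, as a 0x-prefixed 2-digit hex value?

reg_0 = 0xD0
clock 1: out=0, reg = 0x68
clock 2: out=0, reg = 0x34
clock 3: out=0, reg = 0x1A
clock 4: out=0, reg = 0x8D

0x8D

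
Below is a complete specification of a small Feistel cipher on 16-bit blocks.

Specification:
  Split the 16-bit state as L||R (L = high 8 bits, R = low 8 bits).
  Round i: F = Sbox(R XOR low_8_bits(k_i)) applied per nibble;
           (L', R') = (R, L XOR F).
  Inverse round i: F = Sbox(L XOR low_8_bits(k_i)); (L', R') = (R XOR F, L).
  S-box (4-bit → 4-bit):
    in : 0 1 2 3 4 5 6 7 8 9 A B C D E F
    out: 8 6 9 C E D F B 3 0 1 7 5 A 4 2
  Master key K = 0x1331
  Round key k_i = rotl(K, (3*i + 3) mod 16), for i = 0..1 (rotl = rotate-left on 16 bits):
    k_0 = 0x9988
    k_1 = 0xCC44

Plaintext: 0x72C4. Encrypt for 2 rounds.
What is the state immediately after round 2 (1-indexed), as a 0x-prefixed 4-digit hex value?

s_0 = plaintext = 0x72C4
s_1 = Round(s_0, k_0) = 0xC497
s_2 = Round(s_1, k_1) = 0x9768

0x9768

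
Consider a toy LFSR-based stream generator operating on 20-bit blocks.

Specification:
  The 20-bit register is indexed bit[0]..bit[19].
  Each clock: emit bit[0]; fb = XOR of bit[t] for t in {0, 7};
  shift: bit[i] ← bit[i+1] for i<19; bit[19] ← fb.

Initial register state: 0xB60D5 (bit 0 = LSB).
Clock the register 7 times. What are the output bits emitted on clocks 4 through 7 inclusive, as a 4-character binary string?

reg_0 = 0xB60D5
clock 1: out=1, reg = 0x5B06A
clock 2: out=0, reg = 0x2D835
clock 3: out=1, reg = 0x96C1A
clock 4: out=0, reg = 0x4B60D
clock 5: out=1, reg = 0xA5B06
clock 6: out=0, reg = 0x52D83
clock 7: out=1, reg = 0x296C1

0101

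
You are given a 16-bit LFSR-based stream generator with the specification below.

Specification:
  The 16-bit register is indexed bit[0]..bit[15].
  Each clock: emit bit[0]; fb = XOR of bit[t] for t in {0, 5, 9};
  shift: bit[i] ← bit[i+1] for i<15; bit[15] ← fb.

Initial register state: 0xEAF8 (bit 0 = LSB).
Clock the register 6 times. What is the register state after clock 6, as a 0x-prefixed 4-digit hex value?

0x6BAB

reg_0 = 0xEAF8
clock 1: out=0, reg = 0x757C
clock 2: out=0, reg = 0xBABE
clock 3: out=0, reg = 0x5D5F
clock 4: out=1, reg = 0xAEAF
clock 5: out=1, reg = 0xD757
clock 6: out=1, reg = 0x6BAB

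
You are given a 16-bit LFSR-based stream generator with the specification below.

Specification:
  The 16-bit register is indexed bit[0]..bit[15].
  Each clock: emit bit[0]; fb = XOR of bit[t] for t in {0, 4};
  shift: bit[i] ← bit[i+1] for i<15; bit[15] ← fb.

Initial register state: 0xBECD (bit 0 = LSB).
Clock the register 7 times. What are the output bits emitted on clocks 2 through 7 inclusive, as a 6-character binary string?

reg_0 = 0xBECD
clock 1: out=1, reg = 0xDF66
clock 2: out=0, reg = 0x6FB3
clock 3: out=1, reg = 0x37D9
clock 4: out=1, reg = 0x1BEC
clock 5: out=0, reg = 0x0DF6
clock 6: out=0, reg = 0x86FB
clock 7: out=1, reg = 0x437D

011001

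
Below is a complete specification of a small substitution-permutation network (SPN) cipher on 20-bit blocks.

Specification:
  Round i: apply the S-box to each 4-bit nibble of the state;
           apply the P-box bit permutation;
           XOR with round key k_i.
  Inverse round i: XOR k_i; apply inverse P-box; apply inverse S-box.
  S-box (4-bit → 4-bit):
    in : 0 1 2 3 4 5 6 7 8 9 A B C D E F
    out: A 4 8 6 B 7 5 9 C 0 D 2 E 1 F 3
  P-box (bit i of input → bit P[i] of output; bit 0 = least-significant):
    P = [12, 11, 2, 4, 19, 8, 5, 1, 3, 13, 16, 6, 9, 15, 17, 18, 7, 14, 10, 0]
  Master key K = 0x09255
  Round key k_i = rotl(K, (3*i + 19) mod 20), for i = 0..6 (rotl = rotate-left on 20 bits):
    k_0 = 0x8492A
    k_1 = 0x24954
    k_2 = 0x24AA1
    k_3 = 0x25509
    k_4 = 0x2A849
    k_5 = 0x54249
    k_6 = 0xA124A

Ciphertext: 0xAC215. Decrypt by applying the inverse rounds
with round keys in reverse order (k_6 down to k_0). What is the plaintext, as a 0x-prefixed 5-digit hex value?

s_0 = ciphertext = 0xAC215
s_1 = InvRound(s_0, k_6) = 0x0B72A
s_2 = InvRound(s_1, k_5) = 0xC0CCD
s_3 = InvRound(s_2, k_4) = 0x6CBD1
s_4 = InvRound(s_3, k_3) = 0x64794
s_5 = InvRound(s_4, k_2) = 0x8293C
s_6 = InvRound(s_5, k_1) = 0xB1469
s_7 = InvRound(s_6, k_0) = 0xC180F

0xC180F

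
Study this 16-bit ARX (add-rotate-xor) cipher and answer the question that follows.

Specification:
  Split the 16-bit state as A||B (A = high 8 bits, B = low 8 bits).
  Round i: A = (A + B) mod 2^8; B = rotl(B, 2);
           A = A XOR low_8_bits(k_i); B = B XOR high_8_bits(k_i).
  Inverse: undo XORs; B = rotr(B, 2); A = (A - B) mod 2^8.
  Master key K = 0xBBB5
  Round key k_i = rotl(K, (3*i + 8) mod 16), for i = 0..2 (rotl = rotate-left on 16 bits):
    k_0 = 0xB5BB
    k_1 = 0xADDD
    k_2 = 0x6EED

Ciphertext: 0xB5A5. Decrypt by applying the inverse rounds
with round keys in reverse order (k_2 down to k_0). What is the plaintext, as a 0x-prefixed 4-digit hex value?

0xC798

s_0 = ciphertext = 0xB5A5
s_1 = InvRound(s_0, k_2) = 0x66F2
s_2 = InvRound(s_1, k_1) = 0xE4D7
s_3 = InvRound(s_2, k_0) = 0xC798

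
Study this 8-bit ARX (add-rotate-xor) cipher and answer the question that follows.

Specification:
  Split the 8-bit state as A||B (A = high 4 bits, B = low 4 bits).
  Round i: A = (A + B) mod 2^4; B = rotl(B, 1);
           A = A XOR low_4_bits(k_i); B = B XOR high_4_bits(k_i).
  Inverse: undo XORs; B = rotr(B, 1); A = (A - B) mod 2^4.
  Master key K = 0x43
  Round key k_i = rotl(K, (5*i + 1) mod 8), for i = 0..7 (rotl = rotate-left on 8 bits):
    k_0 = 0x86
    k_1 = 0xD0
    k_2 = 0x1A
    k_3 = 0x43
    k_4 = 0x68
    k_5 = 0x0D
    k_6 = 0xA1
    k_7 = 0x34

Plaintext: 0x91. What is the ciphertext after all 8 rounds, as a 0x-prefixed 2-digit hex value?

0xD1

s_0 = plaintext = 0x91
s_1 = Round(s_0, k_0) = 0xCA
s_2 = Round(s_1, k_1) = 0x68
s_3 = Round(s_2, k_2) = 0x40
s_4 = Round(s_3, k_3) = 0x74
s_5 = Round(s_4, k_4) = 0x3E
s_6 = Round(s_5, k_5) = 0xCD
s_7 = Round(s_6, k_6) = 0x81
s_8 = Round(s_7, k_7) = 0xD1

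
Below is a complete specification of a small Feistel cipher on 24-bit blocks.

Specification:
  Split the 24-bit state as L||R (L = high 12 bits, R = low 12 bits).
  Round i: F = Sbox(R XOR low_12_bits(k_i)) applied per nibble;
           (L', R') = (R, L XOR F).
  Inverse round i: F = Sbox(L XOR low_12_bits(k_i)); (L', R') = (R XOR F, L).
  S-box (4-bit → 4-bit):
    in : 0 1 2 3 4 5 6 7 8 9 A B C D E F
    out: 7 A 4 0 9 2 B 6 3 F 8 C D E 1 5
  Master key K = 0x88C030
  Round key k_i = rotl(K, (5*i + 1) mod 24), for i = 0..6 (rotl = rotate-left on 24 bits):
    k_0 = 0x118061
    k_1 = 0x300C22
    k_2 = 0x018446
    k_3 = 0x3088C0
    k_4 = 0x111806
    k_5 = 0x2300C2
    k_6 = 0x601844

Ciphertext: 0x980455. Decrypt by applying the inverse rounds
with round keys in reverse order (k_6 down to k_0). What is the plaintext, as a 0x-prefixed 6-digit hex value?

s_0 = ciphertext = 0x980455
s_1 = InvRound(s_0, k_6) = 0xE8C980
s_2 = InvRound(s_1, k_5) = 0x811E8C
s_3 = InvRound(s_2, k_4) = 0x92A811
s_4 = InvRound(s_3, k_3) = 0x20992A
s_5 = InvRound(s_4, k_2) = 0x2BF209
s_6 = InvRound(s_5, k_1) = 0x3F72BF
s_7 = InvRound(s_6, k_0) = 0x2443F7

0x2443F7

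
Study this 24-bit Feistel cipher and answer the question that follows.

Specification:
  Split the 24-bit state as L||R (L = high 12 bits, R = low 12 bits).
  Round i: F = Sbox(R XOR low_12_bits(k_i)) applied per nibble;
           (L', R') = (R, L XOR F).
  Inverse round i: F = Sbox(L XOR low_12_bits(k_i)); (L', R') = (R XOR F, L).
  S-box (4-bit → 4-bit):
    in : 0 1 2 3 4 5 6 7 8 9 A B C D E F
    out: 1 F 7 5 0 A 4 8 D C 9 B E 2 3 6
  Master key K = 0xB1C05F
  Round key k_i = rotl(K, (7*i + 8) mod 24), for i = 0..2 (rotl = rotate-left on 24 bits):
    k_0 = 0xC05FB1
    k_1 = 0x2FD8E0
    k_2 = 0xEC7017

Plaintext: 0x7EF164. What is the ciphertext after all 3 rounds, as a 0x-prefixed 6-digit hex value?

s_0 = plaintext = 0x7EF164
s_1 = Round(s_0, k_0) = 0x1644C5
s_2 = Round(s_1, k_1) = 0x4C5F1E
s_3 = Round(s_2, k_2) = 0xF1E2D9

0xF1E2D9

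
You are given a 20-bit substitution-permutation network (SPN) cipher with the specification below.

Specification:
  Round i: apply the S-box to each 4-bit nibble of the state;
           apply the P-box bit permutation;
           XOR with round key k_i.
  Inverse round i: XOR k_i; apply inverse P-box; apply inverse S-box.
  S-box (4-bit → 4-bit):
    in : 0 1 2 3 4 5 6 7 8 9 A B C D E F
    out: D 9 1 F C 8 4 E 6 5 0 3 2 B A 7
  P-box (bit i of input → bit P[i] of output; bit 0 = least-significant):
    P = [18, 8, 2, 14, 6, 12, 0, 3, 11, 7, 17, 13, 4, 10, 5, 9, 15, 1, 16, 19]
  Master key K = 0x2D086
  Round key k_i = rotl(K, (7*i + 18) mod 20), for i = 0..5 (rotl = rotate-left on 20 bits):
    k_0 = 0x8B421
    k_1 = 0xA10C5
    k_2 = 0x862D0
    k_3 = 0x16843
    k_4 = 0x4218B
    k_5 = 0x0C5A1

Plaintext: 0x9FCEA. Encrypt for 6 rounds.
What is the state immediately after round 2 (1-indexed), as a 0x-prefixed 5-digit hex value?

0xDB890

s_0 = plaintext = 0x9FCEA
s_1 = Round(s_0, k_0) = 0x92099
s_2 = Round(s_1, k_1) = 0xDB890
s_3 = Round(s_2, k_2) = 0x6A607
s_4 = Round(s_3, k_3) = 0x2290E
s_5 = Round(s_4, k_4) = 0x6E8D2
s_6 = Round(s_5, k_5) = 0x7D369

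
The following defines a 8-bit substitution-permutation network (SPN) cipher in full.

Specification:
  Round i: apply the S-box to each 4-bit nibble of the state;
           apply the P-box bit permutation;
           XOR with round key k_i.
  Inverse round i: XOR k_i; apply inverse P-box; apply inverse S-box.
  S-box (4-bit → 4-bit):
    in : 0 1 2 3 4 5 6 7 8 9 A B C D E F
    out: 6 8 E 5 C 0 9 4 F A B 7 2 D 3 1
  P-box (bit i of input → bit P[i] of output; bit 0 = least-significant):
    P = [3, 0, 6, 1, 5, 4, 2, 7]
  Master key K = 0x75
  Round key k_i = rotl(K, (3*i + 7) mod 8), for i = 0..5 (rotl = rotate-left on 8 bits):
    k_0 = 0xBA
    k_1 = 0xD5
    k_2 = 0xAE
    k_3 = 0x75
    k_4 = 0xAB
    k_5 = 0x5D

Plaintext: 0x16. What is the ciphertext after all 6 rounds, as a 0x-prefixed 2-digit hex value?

s_0 = plaintext = 0x16
s_1 = Round(s_0, k_0) = 0x30
s_2 = Round(s_1, k_1) = 0xB0
s_3 = Round(s_2, k_2) = 0xDB
s_4 = Round(s_3, k_3) = 0x98
s_5 = Round(s_4, k_4) = 0x70
s_6 = Round(s_5, k_5) = 0x18

0x18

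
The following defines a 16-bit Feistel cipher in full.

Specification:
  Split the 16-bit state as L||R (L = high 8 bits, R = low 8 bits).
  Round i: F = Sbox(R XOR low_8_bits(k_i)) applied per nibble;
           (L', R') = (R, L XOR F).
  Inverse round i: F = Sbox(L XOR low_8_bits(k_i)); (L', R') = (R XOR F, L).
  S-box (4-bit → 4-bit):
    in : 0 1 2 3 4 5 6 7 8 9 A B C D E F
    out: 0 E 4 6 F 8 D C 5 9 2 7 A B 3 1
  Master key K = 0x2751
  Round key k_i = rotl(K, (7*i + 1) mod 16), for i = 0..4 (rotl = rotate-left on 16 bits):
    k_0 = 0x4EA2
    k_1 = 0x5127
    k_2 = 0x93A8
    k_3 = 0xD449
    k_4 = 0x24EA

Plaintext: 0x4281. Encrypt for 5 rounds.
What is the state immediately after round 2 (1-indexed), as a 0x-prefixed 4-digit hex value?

s_0 = plaintext = 0x4281
s_1 = Round(s_0, k_0) = 0x8104
s_2 = Round(s_1, k_1) = 0x04C7
s_3 = Round(s_2, k_2) = 0xC7D5
s_4 = Round(s_3, k_3) = 0xD55D
s_5 = Round(s_4, k_4) = 0x5DA9

0x04C7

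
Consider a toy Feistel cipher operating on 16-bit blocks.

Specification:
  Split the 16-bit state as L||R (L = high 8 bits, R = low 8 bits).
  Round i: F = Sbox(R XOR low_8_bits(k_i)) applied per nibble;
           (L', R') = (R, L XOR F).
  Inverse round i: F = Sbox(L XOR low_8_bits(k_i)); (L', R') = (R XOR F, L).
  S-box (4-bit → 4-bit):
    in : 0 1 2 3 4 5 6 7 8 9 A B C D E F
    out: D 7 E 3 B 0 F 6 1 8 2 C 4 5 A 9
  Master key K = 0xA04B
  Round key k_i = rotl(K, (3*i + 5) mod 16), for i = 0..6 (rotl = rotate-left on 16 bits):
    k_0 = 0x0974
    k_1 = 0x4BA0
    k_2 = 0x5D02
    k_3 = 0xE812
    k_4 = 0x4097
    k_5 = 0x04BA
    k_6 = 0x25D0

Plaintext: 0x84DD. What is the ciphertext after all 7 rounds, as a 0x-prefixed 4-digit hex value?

0xC1FA

s_0 = plaintext = 0x84DD
s_1 = Round(s_0, k_0) = 0xDDAC
s_2 = Round(s_1, k_1) = 0xAC09
s_3 = Round(s_2, k_2) = 0x0970
s_4 = Round(s_3, k_3) = 0x70F7
s_5 = Round(s_4, k_4) = 0xF78D
s_6 = Round(s_5, k_5) = 0x8DC1
s_7 = Round(s_6, k_6) = 0xC1FA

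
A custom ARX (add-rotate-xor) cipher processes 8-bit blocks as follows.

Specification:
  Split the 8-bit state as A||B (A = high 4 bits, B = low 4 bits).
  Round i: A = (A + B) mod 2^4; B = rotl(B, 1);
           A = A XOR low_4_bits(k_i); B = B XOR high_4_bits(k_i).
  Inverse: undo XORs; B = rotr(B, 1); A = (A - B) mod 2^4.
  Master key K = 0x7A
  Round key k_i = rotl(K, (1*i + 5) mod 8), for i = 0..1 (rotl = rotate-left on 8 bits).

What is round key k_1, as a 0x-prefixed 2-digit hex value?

K = 0x7A
k_0 = rotl(K, (1*0+5) mod 8) = rotl(K, 5) = 0x4F
k_1 = rotl(K, (1*1+5) mod 8) = rotl(K, 6) = 0x9E

0x9E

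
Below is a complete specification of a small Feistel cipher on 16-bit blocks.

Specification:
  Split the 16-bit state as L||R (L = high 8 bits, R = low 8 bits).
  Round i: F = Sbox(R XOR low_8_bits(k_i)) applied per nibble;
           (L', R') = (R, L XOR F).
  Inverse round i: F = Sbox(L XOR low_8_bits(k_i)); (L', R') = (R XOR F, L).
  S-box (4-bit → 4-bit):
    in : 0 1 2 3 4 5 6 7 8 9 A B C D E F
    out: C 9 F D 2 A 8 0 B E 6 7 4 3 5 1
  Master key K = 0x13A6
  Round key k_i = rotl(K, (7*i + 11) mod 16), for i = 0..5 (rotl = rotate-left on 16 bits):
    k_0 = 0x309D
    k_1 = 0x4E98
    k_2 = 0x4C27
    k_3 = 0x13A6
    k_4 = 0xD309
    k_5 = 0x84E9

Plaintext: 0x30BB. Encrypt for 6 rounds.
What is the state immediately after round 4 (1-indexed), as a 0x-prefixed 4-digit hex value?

0x1468

s_0 = plaintext = 0x30BB
s_1 = Round(s_0, k_0) = 0xBBC8
s_2 = Round(s_1, k_1) = 0xC817
s_3 = Round(s_2, k_2) = 0x1714
s_4 = Round(s_3, k_3) = 0x1468
s_5 = Round(s_4, k_4) = 0x689D
s_6 = Round(s_5, k_5) = 0x9D6A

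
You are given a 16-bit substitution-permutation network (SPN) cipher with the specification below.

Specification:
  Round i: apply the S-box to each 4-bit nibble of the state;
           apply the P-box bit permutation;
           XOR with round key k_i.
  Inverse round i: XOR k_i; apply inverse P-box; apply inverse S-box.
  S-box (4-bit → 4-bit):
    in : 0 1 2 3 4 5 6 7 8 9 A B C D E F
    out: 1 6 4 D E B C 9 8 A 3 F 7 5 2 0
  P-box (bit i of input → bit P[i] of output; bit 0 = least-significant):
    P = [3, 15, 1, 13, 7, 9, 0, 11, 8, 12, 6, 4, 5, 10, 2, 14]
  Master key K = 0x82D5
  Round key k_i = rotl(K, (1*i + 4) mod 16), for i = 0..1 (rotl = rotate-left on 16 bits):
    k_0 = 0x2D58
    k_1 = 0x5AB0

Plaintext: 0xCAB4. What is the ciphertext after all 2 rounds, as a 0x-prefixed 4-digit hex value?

0x1EF0

s_0 = plaintext = 0xCAB4
s_1 = Round(s_0, k_0) = 0x92FF
s_2 = Round(s_1, k_1) = 0x1EF0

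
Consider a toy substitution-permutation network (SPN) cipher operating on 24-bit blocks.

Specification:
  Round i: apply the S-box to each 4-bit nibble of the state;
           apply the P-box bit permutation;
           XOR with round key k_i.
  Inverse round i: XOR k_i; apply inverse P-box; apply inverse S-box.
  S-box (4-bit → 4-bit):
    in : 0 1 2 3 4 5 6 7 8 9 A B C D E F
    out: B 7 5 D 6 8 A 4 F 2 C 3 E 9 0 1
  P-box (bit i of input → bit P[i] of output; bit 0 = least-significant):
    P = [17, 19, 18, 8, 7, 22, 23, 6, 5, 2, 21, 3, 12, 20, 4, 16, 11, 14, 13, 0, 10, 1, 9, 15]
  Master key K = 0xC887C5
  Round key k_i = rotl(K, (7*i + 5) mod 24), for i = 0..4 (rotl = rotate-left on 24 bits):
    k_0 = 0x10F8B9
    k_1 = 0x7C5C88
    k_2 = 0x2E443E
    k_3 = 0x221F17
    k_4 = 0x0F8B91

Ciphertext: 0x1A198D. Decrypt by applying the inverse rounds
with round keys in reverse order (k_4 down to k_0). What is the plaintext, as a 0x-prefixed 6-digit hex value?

s_0 = ciphertext = 0x1A198D
s_1 = InvRound(s_0, k_4) = 0xAE86E7
s_2 = InvRound(s_1, k_3) = 0x5F2F3C
s_3 = InvRound(s_2, k_2) = 0x416795
s_4 = InvRound(s_3, k_1) = 0x738CEC
s_5 = InvRound(s_4, k_0) = 0xFC346F

0xFC346F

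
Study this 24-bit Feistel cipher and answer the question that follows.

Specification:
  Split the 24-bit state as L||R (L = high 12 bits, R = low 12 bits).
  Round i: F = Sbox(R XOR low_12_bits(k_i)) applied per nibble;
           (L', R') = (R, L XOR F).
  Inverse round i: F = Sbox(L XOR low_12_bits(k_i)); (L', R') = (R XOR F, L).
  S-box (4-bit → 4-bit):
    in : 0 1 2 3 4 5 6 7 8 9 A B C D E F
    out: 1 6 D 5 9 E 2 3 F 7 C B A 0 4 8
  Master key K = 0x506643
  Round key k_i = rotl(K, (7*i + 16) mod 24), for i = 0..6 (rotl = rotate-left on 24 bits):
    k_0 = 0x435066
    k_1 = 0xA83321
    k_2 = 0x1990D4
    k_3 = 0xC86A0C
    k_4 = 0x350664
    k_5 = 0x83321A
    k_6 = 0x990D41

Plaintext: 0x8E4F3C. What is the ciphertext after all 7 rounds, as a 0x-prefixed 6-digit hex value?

s_0 = plaintext = 0x8E4F3C
s_1 = Round(s_0, k_0) = 0xF3C008
s_2 = Round(s_1, k_1) = 0x008AEB
s_3 = Round(s_2, k_2) = 0xAEBC50
s_4 = Round(s_3, k_3) = 0xC50801
s_5 = Round(s_4, k_4) = 0x80187E
s_6 = Round(s_5, k_5) = 0x87E428
s_7 = Round(s_6, k_6) = 0x428F59

0x428F59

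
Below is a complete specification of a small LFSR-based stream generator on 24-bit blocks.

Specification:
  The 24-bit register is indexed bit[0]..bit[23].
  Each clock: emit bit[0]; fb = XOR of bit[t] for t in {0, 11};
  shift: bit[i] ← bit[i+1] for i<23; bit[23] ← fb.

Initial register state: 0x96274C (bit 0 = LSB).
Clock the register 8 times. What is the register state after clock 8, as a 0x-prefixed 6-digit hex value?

0x889627

reg_0 = 0x96274C
clock 1: out=0, reg = 0x4B13A6
clock 2: out=0, reg = 0x2589D3
clock 3: out=1, reg = 0x12C4E9
clock 4: out=1, reg = 0x896274
clock 5: out=0, reg = 0x44B13A
clock 6: out=0, reg = 0x22589D
clock 7: out=1, reg = 0x112C4E
clock 8: out=0, reg = 0x889627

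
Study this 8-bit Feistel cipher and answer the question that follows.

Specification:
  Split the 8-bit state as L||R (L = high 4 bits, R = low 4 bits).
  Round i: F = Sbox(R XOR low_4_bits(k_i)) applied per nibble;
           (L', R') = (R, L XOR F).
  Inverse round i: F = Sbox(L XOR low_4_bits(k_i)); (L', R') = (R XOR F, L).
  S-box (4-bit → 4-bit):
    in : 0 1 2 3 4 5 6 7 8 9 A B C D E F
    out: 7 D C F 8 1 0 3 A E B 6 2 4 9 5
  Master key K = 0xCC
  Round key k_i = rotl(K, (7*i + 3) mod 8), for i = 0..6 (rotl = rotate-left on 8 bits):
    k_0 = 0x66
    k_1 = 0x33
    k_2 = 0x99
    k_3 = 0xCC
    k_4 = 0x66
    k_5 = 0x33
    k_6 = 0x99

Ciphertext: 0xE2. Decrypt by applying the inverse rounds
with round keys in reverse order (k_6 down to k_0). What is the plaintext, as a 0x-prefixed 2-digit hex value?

0x8E

s_0 = ciphertext = 0xE2
s_1 = InvRound(s_0, k_6) = 0x1E
s_2 = InvRound(s_1, k_5) = 0x21
s_3 = InvRound(s_2, k_4) = 0x92
s_4 = InvRound(s_3, k_3) = 0x39
s_5 = InvRound(s_4, k_2) = 0x23
s_6 = InvRound(s_5, k_1) = 0xE2
s_7 = InvRound(s_6, k_0) = 0x8E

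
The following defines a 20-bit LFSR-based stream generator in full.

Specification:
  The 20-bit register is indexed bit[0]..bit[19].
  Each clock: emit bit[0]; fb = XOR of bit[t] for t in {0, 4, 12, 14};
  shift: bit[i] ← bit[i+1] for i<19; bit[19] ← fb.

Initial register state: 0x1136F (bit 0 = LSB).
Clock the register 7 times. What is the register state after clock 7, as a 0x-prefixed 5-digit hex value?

0x98226

reg_0 = 0x1136F
clock 1: out=1, reg = 0x089B7
clock 2: out=1, reg = 0x044DB
clock 3: out=1, reg = 0x8226D
clock 4: out=1, reg = 0xC1136
clock 5: out=0, reg = 0x6089B
clock 6: out=1, reg = 0x3044D
clock 7: out=1, reg = 0x98226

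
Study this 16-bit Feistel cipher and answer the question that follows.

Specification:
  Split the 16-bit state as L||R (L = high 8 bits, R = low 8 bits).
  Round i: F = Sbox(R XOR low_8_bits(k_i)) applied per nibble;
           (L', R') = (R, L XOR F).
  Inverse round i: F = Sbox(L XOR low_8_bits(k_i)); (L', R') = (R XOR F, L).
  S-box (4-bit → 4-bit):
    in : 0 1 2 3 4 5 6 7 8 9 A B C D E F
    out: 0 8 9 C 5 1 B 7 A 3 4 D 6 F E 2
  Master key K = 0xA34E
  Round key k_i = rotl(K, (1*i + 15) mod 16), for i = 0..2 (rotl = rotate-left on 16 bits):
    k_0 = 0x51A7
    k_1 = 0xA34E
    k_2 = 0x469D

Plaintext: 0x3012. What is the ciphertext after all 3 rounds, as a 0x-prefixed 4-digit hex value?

0x508E

s_0 = plaintext = 0x3012
s_1 = Round(s_0, k_0) = 0x12E1
s_2 = Round(s_1, k_1) = 0xE150
s_3 = Round(s_2, k_2) = 0x508E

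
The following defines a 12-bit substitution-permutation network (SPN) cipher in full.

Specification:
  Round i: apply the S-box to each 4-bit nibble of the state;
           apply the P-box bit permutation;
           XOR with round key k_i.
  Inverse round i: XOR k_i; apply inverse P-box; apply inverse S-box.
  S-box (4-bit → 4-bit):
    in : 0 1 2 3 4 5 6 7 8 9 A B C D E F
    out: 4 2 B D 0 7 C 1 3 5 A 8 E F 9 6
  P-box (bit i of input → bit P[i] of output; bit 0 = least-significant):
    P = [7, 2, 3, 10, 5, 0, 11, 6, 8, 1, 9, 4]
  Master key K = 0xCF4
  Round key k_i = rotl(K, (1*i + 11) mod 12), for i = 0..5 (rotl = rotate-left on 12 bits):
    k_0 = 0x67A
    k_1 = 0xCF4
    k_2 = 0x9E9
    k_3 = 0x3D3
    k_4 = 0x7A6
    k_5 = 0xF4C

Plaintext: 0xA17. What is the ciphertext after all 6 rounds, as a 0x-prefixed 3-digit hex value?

s_0 = plaintext = 0xA17
s_1 = Round(s_0, k_0) = 0x6E9
s_2 = Round(s_1, k_1) = 0xE0C
s_3 = Round(s_2, k_2) = 0x4F5
s_4 = Round(s_3, k_3) = 0xB5E
s_5 = Round(s_4, k_4) = 0xB17
s_6 = Round(s_5, k_5) = 0xFDD

0xFDD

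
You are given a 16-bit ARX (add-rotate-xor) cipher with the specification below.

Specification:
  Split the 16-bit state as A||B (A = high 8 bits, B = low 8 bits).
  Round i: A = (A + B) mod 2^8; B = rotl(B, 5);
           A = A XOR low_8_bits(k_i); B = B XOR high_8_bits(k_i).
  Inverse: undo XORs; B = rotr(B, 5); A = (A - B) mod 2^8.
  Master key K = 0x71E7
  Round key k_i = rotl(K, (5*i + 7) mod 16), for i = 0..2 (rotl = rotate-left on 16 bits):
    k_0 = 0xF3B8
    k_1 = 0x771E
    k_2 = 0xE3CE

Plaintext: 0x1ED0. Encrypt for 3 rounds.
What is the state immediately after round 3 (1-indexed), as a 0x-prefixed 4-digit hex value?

s_0 = plaintext = 0x1ED0
s_1 = Round(s_0, k_0) = 0x56E9
s_2 = Round(s_1, k_1) = 0x214A
s_3 = Round(s_2, k_2) = 0xA5AA

0xA5AA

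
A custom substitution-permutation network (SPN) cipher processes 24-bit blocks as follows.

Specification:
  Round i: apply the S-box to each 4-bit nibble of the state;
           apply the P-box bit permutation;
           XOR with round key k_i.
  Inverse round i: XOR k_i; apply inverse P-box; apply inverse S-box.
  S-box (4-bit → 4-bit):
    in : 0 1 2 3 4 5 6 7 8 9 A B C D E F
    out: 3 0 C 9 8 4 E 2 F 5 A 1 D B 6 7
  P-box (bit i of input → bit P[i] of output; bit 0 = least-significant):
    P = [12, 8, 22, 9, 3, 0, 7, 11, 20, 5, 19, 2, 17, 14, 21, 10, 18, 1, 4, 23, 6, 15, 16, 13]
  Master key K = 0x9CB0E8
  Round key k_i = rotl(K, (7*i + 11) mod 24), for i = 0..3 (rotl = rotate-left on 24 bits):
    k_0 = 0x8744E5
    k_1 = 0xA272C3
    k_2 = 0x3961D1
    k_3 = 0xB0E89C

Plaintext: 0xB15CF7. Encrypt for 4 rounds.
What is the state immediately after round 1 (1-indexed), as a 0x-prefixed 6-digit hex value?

0xBF4528

s_0 = plaintext = 0xB15CF7
s_1 = Round(s_0, k_0) = 0xBF4528
s_2 = Round(s_1, k_1) = 0xEE6D11
s_3 = Round(s_2, k_2) = 0x08A5E7
s_4 = Round(s_3, k_3) = 0x3C2D4F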